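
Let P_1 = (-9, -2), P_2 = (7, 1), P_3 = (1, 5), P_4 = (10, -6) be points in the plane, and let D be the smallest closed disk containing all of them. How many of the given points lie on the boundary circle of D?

By Welzl's lemma the MEC is supported by two points (diametrically opposite) or three points (on a circumcircle).
The farthest pair is P_1–P_4 with squared distance 377. The circle on this segment as diameter has centre (0.5, -4) and r² = 377/4 = 94.25.
Check P_2: distance² to centre = 67.25 ≤ 94.25, so it lies inside.
All remaining points lie in this disk, and no smaller disk contains both endpoints, so this is the minimum enclosing circle.
The points at distance exactly r from the centre are P_1, P_4 — 2 points.

2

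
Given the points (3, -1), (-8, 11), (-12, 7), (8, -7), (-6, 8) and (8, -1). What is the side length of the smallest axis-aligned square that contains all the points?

The bounding box has width 20 and height 18.
An axis-aligned square enclosing the set must have side ≥ max(width, height).
So the minimum side is max(20, 18) = 20.

20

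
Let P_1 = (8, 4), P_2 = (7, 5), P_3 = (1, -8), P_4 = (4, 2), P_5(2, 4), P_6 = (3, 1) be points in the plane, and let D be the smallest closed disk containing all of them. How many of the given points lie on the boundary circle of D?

2

The farthest pair is P_2–P_3 with squared distance 205. The circle on this segment as diameter has centre (4, -1.5) and r² = 205/4 = 51.25.
Check P_1: distance² to centre = 46.25 ≤ 51.25, so it lies inside.
All remaining points lie in this disk, and no smaller disk contains both endpoints, so this is the minimum enclosing circle.
The points at distance exactly r from the centre are P_2, P_3 — 2 points.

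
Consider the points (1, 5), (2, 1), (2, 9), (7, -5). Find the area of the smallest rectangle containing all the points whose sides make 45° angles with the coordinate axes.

In coordinates u = x + y, v = x − y the rectangle is axis-aligned; the map (x,y)→(u,v) scales areas by 2.
u-values: 6, 3, 11, 2; range = 11 − 2 = 9.
v-values: -4, 1, -7, 12; range = 12 − (-7) = 19.
Area = (9 × 19) / 2 = 85.5.

85.5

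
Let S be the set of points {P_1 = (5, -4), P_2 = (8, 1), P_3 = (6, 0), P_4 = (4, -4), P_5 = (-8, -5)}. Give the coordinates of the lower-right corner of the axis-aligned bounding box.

x-range [-8, 8], y-range [-5, 1].
The lower-right corner is (8, -5).

(8, -5)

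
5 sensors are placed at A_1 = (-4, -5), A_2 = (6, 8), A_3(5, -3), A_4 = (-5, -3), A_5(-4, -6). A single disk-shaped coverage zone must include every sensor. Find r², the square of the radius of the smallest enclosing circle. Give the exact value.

A smallest enclosing disk is always determined by at most three of the input points on its boundary.
The farthest pair is A_2–A_5 with squared distance 296. The circle on this segment as diameter has centre (1, 1) and r² = 296/4 = 74.
Check A_1: distance² to centre = 61 ≤ 74, so it lies inside.
All remaining points lie in this disk, and no smaller disk contains both endpoints, so this is the minimum enclosing circle.

74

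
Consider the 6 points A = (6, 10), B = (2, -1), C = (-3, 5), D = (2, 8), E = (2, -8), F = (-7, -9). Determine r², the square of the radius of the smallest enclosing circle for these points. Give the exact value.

The minimum enclosing circle of a finite set is fixed by two of the points (as a diameter) or three (as a circumcircle).
The farthest pair is A–F with squared distance 530. The circle on this segment as diameter has centre (-0.5, 0.5) and r² = 530/4 = 132.5.
Check B: distance² to centre = 8.5 ≤ 132.5, so it lies inside.
All remaining points lie in this disk, and no smaller disk contains both endpoints, so this is the minimum enclosing circle.

132.5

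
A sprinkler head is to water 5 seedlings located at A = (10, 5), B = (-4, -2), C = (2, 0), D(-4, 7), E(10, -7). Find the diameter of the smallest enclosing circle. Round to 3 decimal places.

The minimum enclosing circle of a finite set is fixed by two of the points (as a diameter) or three (as a circumcircle).
The farthest pair is D–E with squared distance 392. The circle on this segment as diameter has centre (3, 0) and r² = 392/4 = 98.
Check A: distance² to centre = 74 ≤ 98, so it lies inside.
All remaining points lie in this disk, and no smaller disk contains both endpoints, so this is the minimum enclosing circle.
Diameter = 2r = 2√98 ≈ 19.799.

19.799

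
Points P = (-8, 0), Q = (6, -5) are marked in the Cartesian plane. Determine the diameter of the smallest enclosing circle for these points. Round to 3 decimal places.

14.866

The smallest circle enclosing two points has them as diameter endpoints.
Centre = midpoint = (-1, -2.5); r² = |PQ|²/4 = 221/4 = 55.25.
Diameter = 2r = 2√(55.25) ≈ 14.866.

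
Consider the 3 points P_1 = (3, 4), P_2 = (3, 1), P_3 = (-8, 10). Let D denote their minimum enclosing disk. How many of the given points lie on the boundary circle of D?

Side lengths²: P_1P_2² = 9, P_1P_3² = 157, P_2P_3² = 202.
Since P_2P_3² = 202 ≥ 157 + 9 = 166, the angle opposite P_2P_3 is not acute, so the smallest enclosing circle has P_2P_3 as diameter.
Centre = midpoint of P_2P_3 = (-2.5, 5.5), r² = 202/4 = 50.5.
The points at distance exactly r from the centre are P_2, P_3 — 2 points.

2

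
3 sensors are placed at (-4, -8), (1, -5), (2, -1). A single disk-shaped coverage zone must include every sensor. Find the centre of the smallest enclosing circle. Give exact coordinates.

(-1, -4.5)

Call the three points A, B, C in the order given.
Side lengths²: AB² = 34, AC² = 85, BC² = 17.
Since AC² = 85 ≥ 34 + 17 = 51, the angle opposite AC is not acute, so the smallest enclosing circle has AC as diameter.
Centre = midpoint of AC = (-1, -4.5), r² = 85/4 = 21.25.
Centre = (-1, -4.5).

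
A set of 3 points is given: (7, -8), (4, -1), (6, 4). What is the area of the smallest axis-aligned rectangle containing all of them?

x ranges over [4, 7], width 3.
y ranges over [-8, 4], height 12.
Area = 3 × 12 = 36.

36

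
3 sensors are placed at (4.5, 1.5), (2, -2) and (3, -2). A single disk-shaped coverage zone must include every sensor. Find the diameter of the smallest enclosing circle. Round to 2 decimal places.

4.30

Call the three points A, B, C in the order given.
Side lengths²: AB² = 18.5, AC² = 14.5, BC² = 1.
Since AB² = 18.5 ≥ 14.5 + 1 = 15.5, the angle opposite AB is not acute, so the smallest enclosing circle has AB as diameter.
Centre = midpoint of AB = (3.25, -0.25), r² = 18.5/4 = 4.625.
Diameter = 2r = 2√(4.625) ≈ 4.30.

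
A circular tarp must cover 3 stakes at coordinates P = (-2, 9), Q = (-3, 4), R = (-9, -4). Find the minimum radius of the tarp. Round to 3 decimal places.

Side lengths²: PQ² = 26, PR² = 218, QR² = 100.
Since PR² = 218 ≥ 100 + 26 = 126, the angle opposite PR is not acute, so the smallest enclosing circle has PR as diameter.
Centre = midpoint of PR = (-5.5, 2.5), r² = 218/4 = 54.5.
r = √(54.5) ≈ 7.382.

7.382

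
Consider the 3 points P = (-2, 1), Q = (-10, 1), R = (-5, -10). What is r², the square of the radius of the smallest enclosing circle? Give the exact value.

4745/121

Side lengths²: PQ² = 64, PR² = 130, QR² = 146.
Since QR² = 146 < 130 + 64 = 194, the triangle is acute, so the smallest enclosing circle is the circumcircle.
Circumcentre = (-6, -42/11), r² = 4745/121.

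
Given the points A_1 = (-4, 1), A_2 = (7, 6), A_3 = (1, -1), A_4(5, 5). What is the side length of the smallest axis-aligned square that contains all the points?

11

The bounding box has width 11 and height 7.
An axis-aligned square enclosing the set must have side ≥ max(width, height).
So the minimum side is max(11, 7) = 11.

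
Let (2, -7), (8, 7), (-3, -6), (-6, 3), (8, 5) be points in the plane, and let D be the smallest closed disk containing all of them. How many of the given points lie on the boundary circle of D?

A smallest enclosing disk is always determined by at most three of the input points on its boundary.
The minimum enclosing circle is determined by three boundary points: (8, 7), (-3, -6), (-6, 3).
Their circumcentre is (51/23, 17/23) with r² = 38425/529.
The farthest remaining point (2, -7) is at distance² 31709/529 ≤ 38425/529.
The points at distance exactly r from the centre are (8, 7), (-3, -6), (-6, 3) — 3 points.

3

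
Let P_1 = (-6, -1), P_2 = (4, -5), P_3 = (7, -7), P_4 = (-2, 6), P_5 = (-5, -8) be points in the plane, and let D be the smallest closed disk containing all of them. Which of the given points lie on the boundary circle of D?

The minimum enclosing circle of a finite set is fixed by two of the points (as a diameter) or three (as a circumcircle).
The minimum enclosing circle is determined by three boundary points: P_3, P_4, P_5.
Their circumcentre is (35/66, -41/22) with r² = 148625/2178.
The farthest remaining point P_1 is at distance² 94505/2178 ≤ 148625/2178.
The points at distance exactly r from the centre are P_3, P_4, P_5 — 3 points.

P_3, P_4, P_5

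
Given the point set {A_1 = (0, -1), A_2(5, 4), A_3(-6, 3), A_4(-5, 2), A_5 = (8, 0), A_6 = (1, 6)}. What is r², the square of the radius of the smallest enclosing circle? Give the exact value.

The farthest pair is A_3–A_5 with squared distance 205. The circle on this segment as diameter has centre (1, 1.5) and r² = 205/4 = 51.25.
Check A_1: distance² to centre = 7.25 ≤ 51.25, so it lies inside.
All remaining points lie in this disk, and no smaller disk contains both endpoints, so this is the minimum enclosing circle.

51.25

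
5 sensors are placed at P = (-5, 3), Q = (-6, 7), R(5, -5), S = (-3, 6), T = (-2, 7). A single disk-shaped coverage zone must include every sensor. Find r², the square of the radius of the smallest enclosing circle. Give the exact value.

66.25

The minimum enclosing circle of a finite set is fixed by two of the points (as a diameter) or three (as a circumcircle).
The farthest pair is Q–R with squared distance 265. The circle on this segment as diameter has centre (-0.5, 1) and r² = 265/4 = 66.25.
Check P: distance² to centre = 24.25 ≤ 66.25, so it lies inside.
All remaining points lie in this disk, and no smaller disk contains both endpoints, so this is the minimum enclosing circle.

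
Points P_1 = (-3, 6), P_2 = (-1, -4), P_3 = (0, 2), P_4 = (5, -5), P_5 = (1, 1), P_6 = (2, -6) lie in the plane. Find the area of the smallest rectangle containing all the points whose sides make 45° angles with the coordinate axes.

76

In coordinates u = x + y, v = x − y the rectangle is axis-aligned; the map (x,y)→(u,v) scales areas by 2.
u-values: 3, -5, 2, 0, 2, -4; range = 3 − (-5) = 8.
v-values: -9, 3, -2, 10, 0, 8; range = 10 − (-9) = 19.
Area = (8 × 19) / 2 = 76.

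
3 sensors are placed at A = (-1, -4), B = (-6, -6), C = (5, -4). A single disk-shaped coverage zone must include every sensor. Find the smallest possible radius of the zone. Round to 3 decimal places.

5.590

Side lengths²: AB² = 29, AC² = 36, BC² = 125.
Since BC² = 125 ≥ 36 + 29 = 65, the angle opposite BC is not acute, so the smallest enclosing circle has BC as diameter.
Centre = midpoint of BC = (-0.5, -5), r² = 125/4 = 31.25.
r = √(31.25) ≈ 5.590.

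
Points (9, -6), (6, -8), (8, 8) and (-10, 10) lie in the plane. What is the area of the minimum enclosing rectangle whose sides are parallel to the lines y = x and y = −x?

In coordinates u = x + y, v = x − y the rectangle is axis-aligned; the map (x,y)→(u,v) scales areas by 2.
u-values: 3, -2, 16, 0; range = 16 − (-2) = 18.
v-values: 15, 14, 0, -20; range = 15 − (-20) = 35.
Area = (18 × 35) / 2 = 315.

315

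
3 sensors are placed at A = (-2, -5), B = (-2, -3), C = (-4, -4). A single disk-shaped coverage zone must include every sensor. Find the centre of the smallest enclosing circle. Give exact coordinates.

Side lengths²: AB² = 4, AC² = 5, BC² = 5.
Since BC² = 5 < 5 + 4 = 9, the triangle is acute, so the smallest enclosing circle is the circumcircle.
Circumcentre = (-2.75, -4), r² = 1.5625.
Centre = (-2.75, -4).

(-2.75, -4)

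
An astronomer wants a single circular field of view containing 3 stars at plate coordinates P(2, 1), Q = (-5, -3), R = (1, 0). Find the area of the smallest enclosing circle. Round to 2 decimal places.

51.05

Side lengths²: PQ² = 65, PR² = 2, QR² = 45.
Since PQ² = 65 ≥ 45 + 2 = 47, the angle opposite PQ is not acute, so the smallest enclosing circle has PQ as diameter.
Centre = midpoint of PQ = (-1.5, -1), r² = 65/4 = 16.25.
Area = π·r² = π·16.25 ≈ 51.05.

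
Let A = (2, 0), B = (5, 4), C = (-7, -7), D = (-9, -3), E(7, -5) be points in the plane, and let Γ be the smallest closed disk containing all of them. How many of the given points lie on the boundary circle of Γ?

The minimum enclosing circle of a finite set is fixed by two of the points (as a diameter) or three (as a circumcircle).
The minimum enclosing circle is determined by three boundary points: B, D, E.
Their circumcentre is (-0.75, -2) with r² = 69.0625.
The farthest remaining point C is at distance² 64.0625 ≤ 69.0625.
The points at distance exactly r from the centre are B, D, E — 3 points.

3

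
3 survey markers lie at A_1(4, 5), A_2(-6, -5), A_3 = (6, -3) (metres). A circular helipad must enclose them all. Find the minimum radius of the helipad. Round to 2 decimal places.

Side lengths²: A_1A_2² = 200, A_1A_3² = 68, A_2A_3² = 148.
Since A_1A_2² = 200 < 148 + 68 = 216, the triangle is acute, so the smallest enclosing circle is the circumcircle.
Circumcentre = (-0.6, -0.4), r² = 50.32.
r = √(50.32) ≈ 7.09.

7.09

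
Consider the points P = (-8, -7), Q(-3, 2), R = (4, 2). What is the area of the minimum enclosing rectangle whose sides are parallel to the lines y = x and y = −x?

In coordinates u = x + y, v = x − y the rectangle is axis-aligned; the map (x,y)→(u,v) scales areas by 2.
u-values: -15, -1, 6; range = 6 − (-15) = 21.
v-values: -1, -5, 2; range = 2 − (-5) = 7.
Area = (21 × 7) / 2 = 73.5.

73.5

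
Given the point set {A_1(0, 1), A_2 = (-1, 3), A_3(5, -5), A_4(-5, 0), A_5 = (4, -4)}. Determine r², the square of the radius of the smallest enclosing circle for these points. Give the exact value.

31.25

A smallest enclosing disk is always determined by at most three of the input points on its boundary.
The farthest pair is A_3–A_4 with squared distance 125. The circle on this segment as diameter has centre (0, -2.5) and r² = 125/4 = 31.25.
Check A_1: distance² to centre = 12.25 ≤ 31.25, so it lies inside.
All remaining points lie in this disk, and no smaller disk contains both endpoints, so this is the minimum enclosing circle.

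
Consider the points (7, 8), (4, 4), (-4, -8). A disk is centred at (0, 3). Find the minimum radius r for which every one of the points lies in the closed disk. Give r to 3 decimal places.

11.705

The required radius is the distance from (0, 3) to the farthest point.
Squared distances: 74, 17, 137.
Maximum is 137, attained at (-4, -8).
r = √137 ≈ 11.705.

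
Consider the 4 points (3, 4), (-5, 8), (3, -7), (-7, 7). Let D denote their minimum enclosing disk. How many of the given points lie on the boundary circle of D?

2

The farthest pair is (3, -7)–(-7, 7) with squared distance 296. The circle on this segment as diameter has centre (-2, 0) and r² = 296/4 = 74.
Check (3, 4): distance² to centre = 41 ≤ 74, so it lies inside.
All remaining points lie in this disk, and no smaller disk contains both endpoints, so this is the minimum enclosing circle.
The points at distance exactly r from the centre are (3, -7), (-7, 7) — 2 points.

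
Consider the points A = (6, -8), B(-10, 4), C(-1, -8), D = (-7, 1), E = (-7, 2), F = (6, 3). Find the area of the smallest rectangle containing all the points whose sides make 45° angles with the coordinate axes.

In coordinates u = x + y, v = x − y the rectangle is axis-aligned; the map (x,y)→(u,v) scales areas by 2.
u-values: -2, -6, -9, -6, -5, 9; range = 9 − (-9) = 18.
v-values: 14, -14, 7, -8, -9, 3; range = 14 − (-14) = 28.
Area = (18 × 28) / 2 = 252.

252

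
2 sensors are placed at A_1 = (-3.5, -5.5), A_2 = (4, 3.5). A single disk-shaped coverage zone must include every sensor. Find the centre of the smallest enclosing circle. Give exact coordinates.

(0.25, -1)

The smallest circle enclosing two points has them as diameter endpoints.
Centre = midpoint = (0.25, -1); r² = |A_1A_2|²/4 = 137.25/4 = 34.3125.
Centre = (0.25, -1).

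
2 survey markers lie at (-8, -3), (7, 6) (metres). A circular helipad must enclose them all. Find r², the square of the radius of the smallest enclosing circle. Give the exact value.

76.5

The smallest circle enclosing two points has them as diameter endpoints.
Centre = midpoint = (-0.5, 1.5); r² = |(-8, -3)−(7, 6)|²/4 = 306/4 = 76.5.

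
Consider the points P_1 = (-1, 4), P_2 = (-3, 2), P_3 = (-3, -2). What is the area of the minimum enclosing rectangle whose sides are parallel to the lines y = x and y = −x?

16

In coordinates u = x + y, v = x − y the rectangle is axis-aligned; the map (x,y)→(u,v) scales areas by 2.
u-values: 3, -1, -5; range = 3 − (-5) = 8.
v-values: -5, -5, -1; range = -1 − (-5) = 4.
Area = (8 × 4) / 2 = 16.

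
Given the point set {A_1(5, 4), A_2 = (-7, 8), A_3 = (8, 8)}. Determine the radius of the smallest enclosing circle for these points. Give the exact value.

7.5

Side lengths²: A_1A_2² = 160, A_1A_3² = 25, A_2A_3² = 225.
Since A_2A_3² = 225 ≥ 160 + 25 = 185, the angle opposite A_2A_3 is not acute, so the smallest enclosing circle has A_2A_3 as diameter.
Centre = midpoint of A_2A_3 = (0.5, 8), r² = 225/4 = 56.25.
r = √(56.25) = 7.5.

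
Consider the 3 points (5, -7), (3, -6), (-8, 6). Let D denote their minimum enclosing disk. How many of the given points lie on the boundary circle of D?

Call the three points A, B, C in the order given.
Side lengths²: AB² = 5, AC² = 338, BC² = 265.
Since AC² = 338 ≥ 265 + 5 = 270, the angle opposite AC is not acute, so the smallest enclosing circle has AC as diameter.
Centre = midpoint of AC = (-1.5, -0.5), r² = 338/4 = 84.5.
The points at distance exactly r from the centre are (5, -7), (-8, 6) — 2 points.

2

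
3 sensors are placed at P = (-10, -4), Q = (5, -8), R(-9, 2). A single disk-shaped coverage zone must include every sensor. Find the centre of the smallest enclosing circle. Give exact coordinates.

Side lengths²: PQ² = 241, PR² = 37, QR² = 296.
Since QR² = 296 ≥ 241 + 37 = 278, the angle opposite QR is not acute, so the smallest enclosing circle has QR as diameter.
Centre = midpoint of QR = (-2, -3), r² = 296/4 = 74.
Centre = (-2, -3).

(-2, -3)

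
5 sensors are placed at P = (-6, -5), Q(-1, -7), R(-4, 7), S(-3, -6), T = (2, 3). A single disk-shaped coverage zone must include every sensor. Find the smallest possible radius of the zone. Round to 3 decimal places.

The farthest pair is Q–R with squared distance 205. The circle on this segment as diameter has centre (-2.5, 0) and r² = 205/4 = 51.25.
Check P: distance² to centre = 37.25 ≤ 51.25, so it lies inside.
All remaining points lie in this disk, and no smaller disk contains both endpoints, so this is the minimum enclosing circle.
r = √(51.25) ≈ 7.159.

7.159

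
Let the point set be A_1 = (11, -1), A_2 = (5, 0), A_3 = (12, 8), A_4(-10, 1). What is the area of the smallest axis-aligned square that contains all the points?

484

The bounding box has width 22 and height 9.
An axis-aligned square enclosing the set must have side ≥ max(width, height).
So the minimum side is max(22, 9) = 22.
Area = 22² = 484.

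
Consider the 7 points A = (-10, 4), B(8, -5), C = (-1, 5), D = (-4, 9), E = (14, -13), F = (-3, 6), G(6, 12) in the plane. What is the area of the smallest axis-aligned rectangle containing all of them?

x ranges over [-10, 14], width 24.
y ranges over [-13, 12], height 25.
Area = 24 × 25 = 600.

600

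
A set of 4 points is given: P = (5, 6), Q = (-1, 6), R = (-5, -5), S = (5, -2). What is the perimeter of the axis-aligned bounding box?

Width = max x − min x = 5 − (-5) = 10.
Height = max y − min y = 6 − (-5) = 11.
Perimeter = 2(10 + 11) = 42.

42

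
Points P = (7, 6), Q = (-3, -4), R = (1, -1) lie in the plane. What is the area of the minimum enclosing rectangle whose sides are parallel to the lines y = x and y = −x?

In coordinates u = x + y, v = x − y the rectangle is axis-aligned; the map (x,y)→(u,v) scales areas by 2.
u-values: 13, -7, 0; range = 13 − (-7) = 20.
v-values: 1, 1, 2; range = 2 − 1 = 1.
Area = (20 × 1) / 2 = 10.

10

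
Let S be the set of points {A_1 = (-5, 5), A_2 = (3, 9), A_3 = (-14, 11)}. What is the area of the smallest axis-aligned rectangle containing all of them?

x ranges over [-14, 3], width 17.
y ranges over [5, 11], height 6.
Area = 17 × 6 = 102.

102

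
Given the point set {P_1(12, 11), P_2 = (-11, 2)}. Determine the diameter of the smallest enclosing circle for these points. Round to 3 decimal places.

The smallest circle enclosing two points has them as diameter endpoints.
Centre = midpoint = (0.5, 6.5); r² = |P_1P_2|²/4 = 610/4 = 152.5.
Diameter = 2r = 2√(152.5) ≈ 24.698.

24.698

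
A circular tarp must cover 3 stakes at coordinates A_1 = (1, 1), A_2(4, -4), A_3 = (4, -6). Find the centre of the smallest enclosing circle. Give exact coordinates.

Side lengths²: A_1A_2² = 34, A_1A_3² = 58, A_2A_3² = 4.
Since A_1A_3² = 58 ≥ 34 + 4 = 38, the angle opposite A_1A_3 is not acute, so the smallest enclosing circle has A_1A_3 as diameter.
Centre = midpoint of A_1A_3 = (2.5, -2.5), r² = 58/4 = 14.5.
Centre = (2.5, -2.5).

(2.5, -2.5)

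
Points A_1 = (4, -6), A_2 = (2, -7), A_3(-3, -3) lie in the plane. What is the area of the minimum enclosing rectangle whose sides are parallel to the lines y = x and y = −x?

20

In coordinates u = x + y, v = x − y the rectangle is axis-aligned; the map (x,y)→(u,v) scales areas by 2.
u-values: -2, -5, -6; range = -2 − (-6) = 4.
v-values: 10, 9, 0; range = 10 − 0 = 10.
Area = (4 × 10) / 2 = 20.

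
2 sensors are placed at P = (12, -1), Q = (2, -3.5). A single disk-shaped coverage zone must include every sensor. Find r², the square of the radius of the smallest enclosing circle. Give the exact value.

26.5625

The smallest circle enclosing two points has them as diameter endpoints.
Centre = midpoint = (7, -2.25); r² = |PQ|²/4 = 106.25/4 = 26.5625.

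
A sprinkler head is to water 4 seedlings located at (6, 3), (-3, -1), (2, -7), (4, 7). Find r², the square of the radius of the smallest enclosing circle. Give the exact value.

By Welzl's lemma the MEC is supported by two points (diametrically opposite) or three points (on a circumcircle).
The farthest pair is (2, -7)–(4, 7) with squared distance 200. The circle on this segment as diameter has centre (3, 0) and r² = 200/4 = 50.
Check (6, 3): distance² to centre = 18 ≤ 50, so it lies inside.
All remaining points lie in this disk, and no smaller disk contains both endpoints, so this is the minimum enclosing circle.

50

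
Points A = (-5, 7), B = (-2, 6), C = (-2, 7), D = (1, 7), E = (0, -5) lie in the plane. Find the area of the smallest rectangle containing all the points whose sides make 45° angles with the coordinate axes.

110.5

In coordinates u = x + y, v = x − y the rectangle is axis-aligned; the map (x,y)→(u,v) scales areas by 2.
u-values: 2, 4, 5, 8, -5; range = 8 − (-5) = 13.
v-values: -12, -8, -9, -6, 5; range = 5 − (-12) = 17.
Area = (13 × 17) / 2 = 110.5.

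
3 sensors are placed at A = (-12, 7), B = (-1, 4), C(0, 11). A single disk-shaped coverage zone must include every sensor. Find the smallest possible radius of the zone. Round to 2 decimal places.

6.37

Side lengths²: AB² = 130, AC² = 160, BC² = 50.
Since AC² = 160 < 130 + 50 = 180, the triangle is acute, so the smallest enclosing circle is the circumcircle.
Circumcentre = (-5.75, 8.25), r² = 40.625.
r = √(40.625) ≈ 6.37.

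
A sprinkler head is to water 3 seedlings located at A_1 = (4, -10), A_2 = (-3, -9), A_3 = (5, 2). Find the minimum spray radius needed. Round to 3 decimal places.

6.812

Side lengths²: A_1A_2² = 50, A_1A_3² = 145, A_2A_3² = 185.
Since A_2A_3² = 185 < 145 + 50 = 195, the triangle is acute, so the smallest enclosing circle is the circumcircle.
Circumcentre = (45/34, -127/34), r² = 26825/578.
r = √(26825/578) ≈ 6.812.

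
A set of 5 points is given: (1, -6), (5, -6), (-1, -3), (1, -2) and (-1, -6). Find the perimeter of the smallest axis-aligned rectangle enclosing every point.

20

Width = max x − min x = 5 − (-1) = 6.
Height = max y − min y = -2 − (-6) = 4.
Perimeter = 2(6 + 4) = 20.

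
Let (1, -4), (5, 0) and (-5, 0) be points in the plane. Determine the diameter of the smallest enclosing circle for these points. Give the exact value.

Call the three points A, B, C in the order given.
Side lengths²: AB² = 32, AC² = 52, BC² = 100.
Since BC² = 100 ≥ 52 + 32 = 84, the angle opposite BC is not acute, so the smallest enclosing circle has BC as diameter.
Centre = midpoint of BC = (0, 0), r² = 100/4 = 25.
Diameter = 2r = 2√25 = 10.

10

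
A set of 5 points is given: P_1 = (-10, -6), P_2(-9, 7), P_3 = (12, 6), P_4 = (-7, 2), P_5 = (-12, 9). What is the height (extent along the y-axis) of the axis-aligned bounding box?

max y = 9, min y = -6, so height = 15.

15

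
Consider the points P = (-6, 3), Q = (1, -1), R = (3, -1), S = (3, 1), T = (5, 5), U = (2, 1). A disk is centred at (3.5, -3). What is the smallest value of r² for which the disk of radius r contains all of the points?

126.25

The required radius is the distance from (3.5, -3) to the farthest point.
Squared distances: 126.25, 10.25, 4.25, 16.25, 66.25, 18.25.
Maximum is 126.25, attained at P.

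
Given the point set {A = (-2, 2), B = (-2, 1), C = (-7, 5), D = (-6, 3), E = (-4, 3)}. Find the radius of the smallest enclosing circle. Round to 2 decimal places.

3.20

A smallest enclosing disk is always determined by at most three of the input points on its boundary.
The farthest pair is B–C with squared distance 41. The circle on this segment as diameter has centre (-4.5, 3) and r² = 41/4 = 10.25.
Check A: distance² to centre = 7.25 ≤ 10.25, so it lies inside.
All remaining points lie in this disk, and no smaller disk contains both endpoints, so this is the minimum enclosing circle.
r = √(10.25) ≈ 3.20.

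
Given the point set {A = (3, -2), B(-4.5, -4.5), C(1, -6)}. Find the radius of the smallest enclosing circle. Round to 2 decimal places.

3.95

Side lengths²: AB² = 62.5, AC² = 20, BC² = 32.5.
Since AB² = 62.5 ≥ 32.5 + 20 = 52.5, the angle opposite AB is not acute, so the smallest enclosing circle has AB as diameter.
Centre = midpoint of AB = (-0.75, -3.25), r² = 62.5/4 = 15.625.
r = √(15.625) ≈ 3.95.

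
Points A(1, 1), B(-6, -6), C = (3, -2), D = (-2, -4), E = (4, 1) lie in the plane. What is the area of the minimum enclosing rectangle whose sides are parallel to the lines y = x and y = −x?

In coordinates u = x + y, v = x − y the rectangle is axis-aligned; the map (x,y)→(u,v) scales areas by 2.
u-values: 2, -12, 1, -6, 5; range = 5 − (-12) = 17.
v-values: 0, 0, 5, 2, 3; range = 5 − 0 = 5.
Area = (17 × 5) / 2 = 42.5.

42.5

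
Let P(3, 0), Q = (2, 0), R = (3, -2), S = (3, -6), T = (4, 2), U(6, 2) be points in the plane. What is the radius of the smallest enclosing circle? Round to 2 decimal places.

4.27

By Welzl's lemma the MEC is supported by two points (diametrically opposite) or three points (on a circumcircle).
The farthest pair is S–U with squared distance 73. The circle on this segment as diameter has centre (4.5, -2) and r² = 73/4 = 18.25.
Check P: distance² to centre = 6.25 ≤ 18.25, so it lies inside.
All remaining points lie in this disk, and no smaller disk contains both endpoints, so this is the minimum enclosing circle.
r = √(18.25) ≈ 4.27.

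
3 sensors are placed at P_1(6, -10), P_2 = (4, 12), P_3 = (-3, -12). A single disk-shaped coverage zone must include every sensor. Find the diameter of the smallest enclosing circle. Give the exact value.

25

Side lengths²: P_1P_2² = 488, P_1P_3² = 85, P_2P_3² = 625.
Since P_2P_3² = 625 ≥ 488 + 85 = 573, the angle opposite P_2P_3 is not acute, so the smallest enclosing circle has P_2P_3 as diameter.
Centre = midpoint of P_2P_3 = (0.5, 0), r² = 625/4 = 156.25.
Diameter = 2r = 2√(156.25) = 25.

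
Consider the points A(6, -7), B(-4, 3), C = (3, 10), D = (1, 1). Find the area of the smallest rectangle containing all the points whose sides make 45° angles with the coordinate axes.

140

In coordinates u = x + y, v = x − y the rectangle is axis-aligned; the map (x,y)→(u,v) scales areas by 2.
u-values: -1, -1, 13, 2; range = 13 − (-1) = 14.
v-values: 13, -7, -7, 0; range = 13 − (-7) = 20.
Area = (14 × 20) / 2 = 140.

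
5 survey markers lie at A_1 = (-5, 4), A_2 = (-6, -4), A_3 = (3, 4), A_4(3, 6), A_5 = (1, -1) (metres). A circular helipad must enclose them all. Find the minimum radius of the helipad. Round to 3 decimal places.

6.727

By Welzl's lemma the MEC is supported by two points (diametrically opposite) or three points (on a circumcircle).
The farthest pair is A_2–A_4 with squared distance 181. The circle on this segment as diameter has centre (-1.5, 1) and r² = 181/4 = 45.25.
Check A_1: distance² to centre = 21.25 ≤ 45.25, so it lies inside.
All remaining points lie in this disk, and no smaller disk contains both endpoints, so this is the minimum enclosing circle.
r = √(45.25) ≈ 6.727.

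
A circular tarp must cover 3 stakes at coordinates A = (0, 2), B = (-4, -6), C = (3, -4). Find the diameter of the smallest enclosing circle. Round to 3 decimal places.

Side lengths²: AB² = 80, AC² = 45, BC² = 53.
Since AB² = 80 < 53 + 45 = 98, the triangle is acute, so the smallest enclosing circle is the circumcircle.
Circumcentre = (-1.25, -2.375), r² = 20.703125.
Diameter = 2r = 2√(20.703125) ≈ 9.100.

9.100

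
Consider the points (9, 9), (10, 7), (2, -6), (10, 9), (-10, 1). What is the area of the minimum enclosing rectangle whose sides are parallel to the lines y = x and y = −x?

266

In coordinates u = x + y, v = x − y the rectangle is axis-aligned; the map (x,y)→(u,v) scales areas by 2.
u-values: 18, 17, -4, 19, -9; range = 19 − (-9) = 28.
v-values: 0, 3, 8, 1, -11; range = 8 − (-11) = 19.
Area = (28 × 19) / 2 = 266.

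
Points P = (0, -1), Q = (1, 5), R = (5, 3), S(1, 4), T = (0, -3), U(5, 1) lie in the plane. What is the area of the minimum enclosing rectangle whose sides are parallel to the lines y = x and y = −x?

44

In coordinates u = x + y, v = x − y the rectangle is axis-aligned; the map (x,y)→(u,v) scales areas by 2.
u-values: -1, 6, 8, 5, -3, 6; range = 8 − (-3) = 11.
v-values: 1, -4, 2, -3, 3, 4; range = 4 − (-4) = 8.
Area = (11 × 8) / 2 = 44.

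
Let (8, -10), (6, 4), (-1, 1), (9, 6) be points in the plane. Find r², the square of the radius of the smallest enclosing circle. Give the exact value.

The minimum enclosing circle is determined by three boundary points: (8, -10), (-1, 1), (9, 6).
Their circumcentre is (415/62, -117/62) with r² = 129785/1922.
The farthest remaining point (6, 4) is at distance² 67537/1922 ≤ 129785/1922.

129785/1922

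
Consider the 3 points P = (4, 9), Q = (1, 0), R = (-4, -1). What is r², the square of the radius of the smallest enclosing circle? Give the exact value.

41

Side lengths²: PQ² = 90, PR² = 164, QR² = 26.
Since PR² = 164 ≥ 90 + 26 = 116, the angle opposite PR is not acute, so the smallest enclosing circle has PR as diameter.
Centre = midpoint of PR = (0, 4), r² = 164/4 = 41.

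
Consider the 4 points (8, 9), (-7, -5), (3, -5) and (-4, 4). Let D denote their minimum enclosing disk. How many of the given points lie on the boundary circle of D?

A smallest enclosing disk is always determined by at most three of the input points on its boundary.
The farthest pair is (8, 9)–(-7, -5) with squared distance 421. The circle on this segment as diameter has centre (0.5, 2) and r² = 421/4 = 105.25.
Check (3, -5): distance² to centre = 55.25 ≤ 105.25, so it lies inside.
All remaining points lie in this disk, and no smaller disk contains both endpoints, so this is the minimum enclosing circle.
The points at distance exactly r from the centre are (8, 9), (-7, -5) — 2 points.

2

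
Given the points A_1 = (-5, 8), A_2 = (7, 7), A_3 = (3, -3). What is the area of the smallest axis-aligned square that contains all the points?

The bounding box has width 12 and height 11.
An axis-aligned square enclosing the set must have side ≥ max(width, height).
So the minimum side is max(12, 11) = 12.
Area = 12² = 144.

144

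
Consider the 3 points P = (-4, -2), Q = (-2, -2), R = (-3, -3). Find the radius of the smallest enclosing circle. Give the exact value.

Side lengths²: PQ² = 4, PR² = 2, QR² = 2.
Since PQ² = 4 ≥ 2 + 2 = 4, the angle opposite PQ is not acute, so the smallest enclosing circle has PQ as diameter.
Centre = midpoint of PQ = (-3, -2), r² = 4/4 = 1.
r = √1 = 1.

1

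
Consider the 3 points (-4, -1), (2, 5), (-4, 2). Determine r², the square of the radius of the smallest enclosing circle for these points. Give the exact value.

Call the three points A, B, C in the order given.
Side lengths²: AB² = 72, AC² = 9, BC² = 45.
Since AB² = 72 ≥ 45 + 9 = 54, the angle opposite AB is not acute, so the smallest enclosing circle has AB as diameter.
Centre = midpoint of AB = (-1, 2), r² = 72/4 = 18.

18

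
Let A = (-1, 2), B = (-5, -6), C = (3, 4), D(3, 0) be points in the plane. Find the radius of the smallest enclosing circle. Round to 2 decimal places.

The farthest pair is B–C with squared distance 164. The circle on this segment as diameter has centre (-1, -1) and r² = 164/4 = 41.
Check A: distance² to centre = 9 ≤ 41, so it lies inside.
All remaining points lie in this disk, and no smaller disk contains both endpoints, so this is the minimum enclosing circle.
r = √41 ≈ 6.40.

6.40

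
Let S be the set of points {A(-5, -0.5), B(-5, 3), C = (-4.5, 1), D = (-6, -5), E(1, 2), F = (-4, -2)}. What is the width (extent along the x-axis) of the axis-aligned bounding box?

max x = 1, min x = -6, so width = 7.

7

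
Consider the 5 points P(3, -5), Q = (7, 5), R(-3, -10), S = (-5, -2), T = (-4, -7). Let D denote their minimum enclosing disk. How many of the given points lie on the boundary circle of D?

The farthest pair is Q–R with squared distance 325. The circle on this segment as diameter has centre (2, -2.5) and r² = 325/4 = 81.25.
Check P: distance² to centre = 7.25 ≤ 81.25, so it lies inside.
All remaining points lie in this disk, and no smaller disk contains both endpoints, so this is the minimum enclosing circle.
The points at distance exactly r from the centre are Q, R — 2 points.

2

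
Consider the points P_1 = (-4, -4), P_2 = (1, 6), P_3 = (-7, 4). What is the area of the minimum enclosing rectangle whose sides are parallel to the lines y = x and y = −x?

82.5

In coordinates u = x + y, v = x − y the rectangle is axis-aligned; the map (x,y)→(u,v) scales areas by 2.
u-values: -8, 7, -3; range = 7 − (-8) = 15.
v-values: 0, -5, -11; range = 0 − (-11) = 11.
Area = (15 × 11) / 2 = 82.5.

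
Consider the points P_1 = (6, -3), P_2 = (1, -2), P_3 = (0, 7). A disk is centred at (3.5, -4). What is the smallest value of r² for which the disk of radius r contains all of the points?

133.25

The required radius is the distance from (3.5, -4) to the farthest point.
Squared distances: 7.25, 10.25, 133.25.
Maximum is 133.25, attained at P_3.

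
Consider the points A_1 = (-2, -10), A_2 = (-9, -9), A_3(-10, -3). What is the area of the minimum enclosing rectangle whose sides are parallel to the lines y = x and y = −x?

In coordinates u = x + y, v = x − y the rectangle is axis-aligned; the map (x,y)→(u,v) scales areas by 2.
u-values: -12, -18, -13; range = -12 − (-18) = 6.
v-values: 8, 0, -7; range = 8 − (-7) = 15.
Area = (6 × 15) / 2 = 45.

45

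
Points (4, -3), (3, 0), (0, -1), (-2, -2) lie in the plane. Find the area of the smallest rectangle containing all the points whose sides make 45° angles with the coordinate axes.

24.5

In coordinates u = x + y, v = x − y the rectangle is axis-aligned; the map (x,y)→(u,v) scales areas by 2.
u-values: 1, 3, -1, -4; range = 3 − (-4) = 7.
v-values: 7, 3, 1, 0; range = 7 − 0 = 7.
Area = (7 × 7) / 2 = 24.5.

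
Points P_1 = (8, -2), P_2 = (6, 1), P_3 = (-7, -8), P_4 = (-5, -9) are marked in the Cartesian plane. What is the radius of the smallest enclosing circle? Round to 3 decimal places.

8.079

The minimum enclosing circle is determined by three boundary points: P_1, P_2, P_3.
Their circumcentre is (17/38, -185/38) with r² = 47125/722.
The farthest remaining point P_4 is at distance² 33749/722 ≤ 47125/722.
r = √(47125/722) ≈ 8.079.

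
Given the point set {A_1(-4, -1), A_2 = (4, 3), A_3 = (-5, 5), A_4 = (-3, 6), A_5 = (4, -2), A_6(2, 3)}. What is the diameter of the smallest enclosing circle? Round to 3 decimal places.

11.402

By Welzl's lemma the MEC is supported by two points (diametrically opposite) or three points (on a circumcircle).
The farthest pair is A_3–A_5 with squared distance 130. The circle on this segment as diameter has centre (-0.5, 1.5) and r² = 130/4 = 32.5.
Check A_1: distance² to centre = 18.5 ≤ 32.5, so it lies inside.
All remaining points lie in this disk, and no smaller disk contains both endpoints, so this is the minimum enclosing circle.
Diameter = 2r = 2√(32.5) ≈ 11.402.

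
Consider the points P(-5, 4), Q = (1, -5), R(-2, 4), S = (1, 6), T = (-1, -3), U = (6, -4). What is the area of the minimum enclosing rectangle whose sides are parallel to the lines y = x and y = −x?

104.5

In coordinates u = x + y, v = x − y the rectangle is axis-aligned; the map (x,y)→(u,v) scales areas by 2.
u-values: -1, -4, 2, 7, -4, 2; range = 7 − (-4) = 11.
v-values: -9, 6, -6, -5, 2, 10; range = 10 − (-9) = 19.
Area = (11 × 19) / 2 = 104.5.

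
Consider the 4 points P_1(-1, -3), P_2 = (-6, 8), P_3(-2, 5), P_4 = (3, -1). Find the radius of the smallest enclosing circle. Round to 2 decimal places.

A smallest enclosing disk is always determined by at most three of the input points on its boundary.
The minimum enclosing circle is determined by three boundary points: P_1, P_2, P_4.
Their circumcentre is (-5/3, 10/3) with r² = 365/9.
The farthest remaining point P_3 is at distance² 26/9 ≤ 365/9.
r = √(365/9) ≈ 6.37.

6.37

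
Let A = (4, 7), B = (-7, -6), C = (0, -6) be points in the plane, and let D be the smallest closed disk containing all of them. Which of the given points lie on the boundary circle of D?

A, B

Side lengths²: AB² = 290, AC² = 185, BC² = 49.
Since AB² = 290 ≥ 185 + 49 = 234, the angle opposite AB is not acute, so the smallest enclosing circle has AB as diameter.
Centre = midpoint of AB = (-1.5, 0.5), r² = 290/4 = 72.5.
The points at distance exactly r from the centre are A, B — 2 points.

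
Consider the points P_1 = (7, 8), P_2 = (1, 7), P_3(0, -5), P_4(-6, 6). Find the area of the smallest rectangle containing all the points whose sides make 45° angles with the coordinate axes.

170

In coordinates u = x + y, v = x − y the rectangle is axis-aligned; the map (x,y)→(u,v) scales areas by 2.
u-values: 15, 8, -5, 0; range = 15 − (-5) = 20.
v-values: -1, -6, 5, -12; range = 5 − (-12) = 17.
Area = (20 × 17) / 2 = 170.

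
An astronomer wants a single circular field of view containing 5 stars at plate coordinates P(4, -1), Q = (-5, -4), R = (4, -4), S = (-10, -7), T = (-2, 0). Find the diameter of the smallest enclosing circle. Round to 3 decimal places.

15.232

The minimum enclosing circle of a finite set is fixed by two of the points (as a diameter) or three (as a circumcircle).
The farthest pair is P–S with squared distance 232. The circle on this segment as diameter has centre (-3, -4) and r² = 232/4 = 58.
Check Q: distance² to centre = 4 ≤ 58, so it lies inside.
All remaining points lie in this disk, and no smaller disk contains both endpoints, so this is the minimum enclosing circle.
Diameter = 2r = 2√58 ≈ 15.232.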